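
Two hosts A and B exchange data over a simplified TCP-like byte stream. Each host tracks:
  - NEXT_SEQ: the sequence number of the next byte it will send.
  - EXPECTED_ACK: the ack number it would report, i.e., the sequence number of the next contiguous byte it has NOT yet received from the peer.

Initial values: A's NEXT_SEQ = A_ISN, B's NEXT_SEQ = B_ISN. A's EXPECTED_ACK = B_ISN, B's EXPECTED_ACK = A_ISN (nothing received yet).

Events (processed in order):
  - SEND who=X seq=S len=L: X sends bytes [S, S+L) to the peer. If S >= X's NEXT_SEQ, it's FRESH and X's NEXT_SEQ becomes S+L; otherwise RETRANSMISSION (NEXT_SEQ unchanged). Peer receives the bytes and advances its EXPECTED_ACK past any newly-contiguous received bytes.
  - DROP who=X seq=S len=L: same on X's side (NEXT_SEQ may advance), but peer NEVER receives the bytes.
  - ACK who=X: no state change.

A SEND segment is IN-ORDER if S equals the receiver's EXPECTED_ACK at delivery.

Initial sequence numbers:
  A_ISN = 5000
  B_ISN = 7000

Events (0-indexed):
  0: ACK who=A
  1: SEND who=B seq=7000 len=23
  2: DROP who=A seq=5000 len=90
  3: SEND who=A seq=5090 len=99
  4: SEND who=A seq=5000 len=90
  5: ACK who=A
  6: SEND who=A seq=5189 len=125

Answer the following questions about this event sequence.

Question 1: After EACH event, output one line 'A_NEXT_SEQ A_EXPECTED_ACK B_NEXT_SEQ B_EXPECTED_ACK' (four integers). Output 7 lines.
5000 7000 7000 5000
5000 7023 7023 5000
5090 7023 7023 5000
5189 7023 7023 5000
5189 7023 7023 5189
5189 7023 7023 5189
5314 7023 7023 5314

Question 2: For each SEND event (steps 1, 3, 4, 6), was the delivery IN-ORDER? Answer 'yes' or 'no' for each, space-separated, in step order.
Answer: yes no yes yes

Derivation:
Step 1: SEND seq=7000 -> in-order
Step 3: SEND seq=5090 -> out-of-order
Step 4: SEND seq=5000 -> in-order
Step 6: SEND seq=5189 -> in-order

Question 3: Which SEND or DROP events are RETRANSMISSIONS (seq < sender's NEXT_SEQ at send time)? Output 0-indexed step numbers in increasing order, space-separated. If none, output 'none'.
Step 1: SEND seq=7000 -> fresh
Step 2: DROP seq=5000 -> fresh
Step 3: SEND seq=5090 -> fresh
Step 4: SEND seq=5000 -> retransmit
Step 6: SEND seq=5189 -> fresh

Answer: 4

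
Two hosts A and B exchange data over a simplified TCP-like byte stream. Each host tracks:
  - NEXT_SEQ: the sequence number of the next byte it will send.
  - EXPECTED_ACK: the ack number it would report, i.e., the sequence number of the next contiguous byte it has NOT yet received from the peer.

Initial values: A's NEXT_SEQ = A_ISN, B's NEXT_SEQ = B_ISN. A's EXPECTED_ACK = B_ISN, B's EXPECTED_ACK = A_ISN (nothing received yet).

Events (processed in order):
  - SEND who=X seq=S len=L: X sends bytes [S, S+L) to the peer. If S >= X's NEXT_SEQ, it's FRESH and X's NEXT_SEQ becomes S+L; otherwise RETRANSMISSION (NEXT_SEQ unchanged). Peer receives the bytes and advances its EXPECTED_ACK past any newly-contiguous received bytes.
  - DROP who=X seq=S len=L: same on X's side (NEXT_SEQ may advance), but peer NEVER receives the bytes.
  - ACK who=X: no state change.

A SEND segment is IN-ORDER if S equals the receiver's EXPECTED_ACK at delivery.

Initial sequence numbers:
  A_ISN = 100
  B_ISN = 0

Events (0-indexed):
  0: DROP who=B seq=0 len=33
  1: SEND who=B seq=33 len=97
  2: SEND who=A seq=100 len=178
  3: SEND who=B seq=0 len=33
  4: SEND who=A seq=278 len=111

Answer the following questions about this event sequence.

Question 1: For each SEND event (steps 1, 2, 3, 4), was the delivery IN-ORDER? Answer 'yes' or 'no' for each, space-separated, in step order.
Answer: no yes yes yes

Derivation:
Step 1: SEND seq=33 -> out-of-order
Step 2: SEND seq=100 -> in-order
Step 3: SEND seq=0 -> in-order
Step 4: SEND seq=278 -> in-order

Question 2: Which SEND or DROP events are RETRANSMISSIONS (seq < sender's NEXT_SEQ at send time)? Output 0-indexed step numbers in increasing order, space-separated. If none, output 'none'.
Answer: 3

Derivation:
Step 0: DROP seq=0 -> fresh
Step 1: SEND seq=33 -> fresh
Step 2: SEND seq=100 -> fresh
Step 3: SEND seq=0 -> retransmit
Step 4: SEND seq=278 -> fresh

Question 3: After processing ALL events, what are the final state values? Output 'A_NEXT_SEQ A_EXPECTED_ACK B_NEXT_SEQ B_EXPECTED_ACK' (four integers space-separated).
After event 0: A_seq=100 A_ack=0 B_seq=33 B_ack=100
After event 1: A_seq=100 A_ack=0 B_seq=130 B_ack=100
After event 2: A_seq=278 A_ack=0 B_seq=130 B_ack=278
After event 3: A_seq=278 A_ack=130 B_seq=130 B_ack=278
After event 4: A_seq=389 A_ack=130 B_seq=130 B_ack=389

Answer: 389 130 130 389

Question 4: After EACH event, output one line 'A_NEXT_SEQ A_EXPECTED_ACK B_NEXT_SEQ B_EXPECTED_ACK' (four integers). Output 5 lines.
100 0 33 100
100 0 130 100
278 0 130 278
278 130 130 278
389 130 130 389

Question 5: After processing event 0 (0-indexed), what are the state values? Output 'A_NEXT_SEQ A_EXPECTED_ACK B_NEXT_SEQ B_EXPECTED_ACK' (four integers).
After event 0: A_seq=100 A_ack=0 B_seq=33 B_ack=100

100 0 33 100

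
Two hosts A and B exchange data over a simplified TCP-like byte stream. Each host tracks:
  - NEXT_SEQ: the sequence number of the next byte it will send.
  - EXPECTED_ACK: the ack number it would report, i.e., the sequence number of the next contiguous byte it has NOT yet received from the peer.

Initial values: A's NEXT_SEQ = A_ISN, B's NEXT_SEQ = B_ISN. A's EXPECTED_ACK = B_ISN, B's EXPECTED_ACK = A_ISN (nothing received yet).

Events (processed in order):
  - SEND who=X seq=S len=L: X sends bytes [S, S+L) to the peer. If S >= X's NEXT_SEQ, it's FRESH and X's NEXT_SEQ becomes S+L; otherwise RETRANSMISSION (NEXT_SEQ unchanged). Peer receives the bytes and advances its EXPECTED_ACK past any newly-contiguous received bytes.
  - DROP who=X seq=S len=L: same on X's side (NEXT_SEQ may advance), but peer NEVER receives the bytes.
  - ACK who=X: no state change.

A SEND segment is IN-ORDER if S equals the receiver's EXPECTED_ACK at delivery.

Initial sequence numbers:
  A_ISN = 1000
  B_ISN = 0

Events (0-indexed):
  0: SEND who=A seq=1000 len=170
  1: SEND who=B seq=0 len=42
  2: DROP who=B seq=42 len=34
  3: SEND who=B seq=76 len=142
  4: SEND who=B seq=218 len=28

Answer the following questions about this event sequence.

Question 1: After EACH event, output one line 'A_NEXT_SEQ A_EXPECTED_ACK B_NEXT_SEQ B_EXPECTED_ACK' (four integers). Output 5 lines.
1170 0 0 1170
1170 42 42 1170
1170 42 76 1170
1170 42 218 1170
1170 42 246 1170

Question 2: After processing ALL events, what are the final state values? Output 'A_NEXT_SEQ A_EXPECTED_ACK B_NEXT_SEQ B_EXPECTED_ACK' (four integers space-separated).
After event 0: A_seq=1170 A_ack=0 B_seq=0 B_ack=1170
After event 1: A_seq=1170 A_ack=42 B_seq=42 B_ack=1170
After event 2: A_seq=1170 A_ack=42 B_seq=76 B_ack=1170
After event 3: A_seq=1170 A_ack=42 B_seq=218 B_ack=1170
After event 4: A_seq=1170 A_ack=42 B_seq=246 B_ack=1170

Answer: 1170 42 246 1170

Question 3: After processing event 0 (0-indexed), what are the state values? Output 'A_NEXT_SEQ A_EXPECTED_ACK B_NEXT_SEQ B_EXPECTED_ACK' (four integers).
After event 0: A_seq=1170 A_ack=0 B_seq=0 B_ack=1170

1170 0 0 1170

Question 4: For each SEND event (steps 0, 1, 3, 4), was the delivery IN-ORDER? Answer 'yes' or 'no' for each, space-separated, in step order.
Answer: yes yes no no

Derivation:
Step 0: SEND seq=1000 -> in-order
Step 1: SEND seq=0 -> in-order
Step 3: SEND seq=76 -> out-of-order
Step 4: SEND seq=218 -> out-of-order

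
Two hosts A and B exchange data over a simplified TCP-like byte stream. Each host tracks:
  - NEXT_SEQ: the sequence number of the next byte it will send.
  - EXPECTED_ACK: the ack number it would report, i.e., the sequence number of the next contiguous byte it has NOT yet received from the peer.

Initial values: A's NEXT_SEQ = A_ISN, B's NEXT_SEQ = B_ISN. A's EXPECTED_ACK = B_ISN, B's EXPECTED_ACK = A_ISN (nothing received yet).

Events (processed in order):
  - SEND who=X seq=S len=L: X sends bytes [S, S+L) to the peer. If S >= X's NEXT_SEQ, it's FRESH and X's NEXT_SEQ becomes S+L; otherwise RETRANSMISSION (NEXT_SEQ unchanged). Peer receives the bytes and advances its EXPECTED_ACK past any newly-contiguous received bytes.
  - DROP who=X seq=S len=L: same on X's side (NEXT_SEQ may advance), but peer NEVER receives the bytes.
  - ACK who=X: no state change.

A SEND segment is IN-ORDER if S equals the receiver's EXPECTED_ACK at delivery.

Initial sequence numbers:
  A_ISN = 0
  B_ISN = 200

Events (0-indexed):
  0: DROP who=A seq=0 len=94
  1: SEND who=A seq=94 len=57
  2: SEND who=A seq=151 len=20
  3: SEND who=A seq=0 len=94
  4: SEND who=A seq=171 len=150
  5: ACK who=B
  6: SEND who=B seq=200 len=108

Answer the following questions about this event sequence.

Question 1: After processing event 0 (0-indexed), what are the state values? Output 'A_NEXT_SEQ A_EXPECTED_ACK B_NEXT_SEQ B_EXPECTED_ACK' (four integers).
After event 0: A_seq=94 A_ack=200 B_seq=200 B_ack=0

94 200 200 0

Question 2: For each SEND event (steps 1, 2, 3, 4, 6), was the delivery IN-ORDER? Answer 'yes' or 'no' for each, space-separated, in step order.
Step 1: SEND seq=94 -> out-of-order
Step 2: SEND seq=151 -> out-of-order
Step 3: SEND seq=0 -> in-order
Step 4: SEND seq=171 -> in-order
Step 6: SEND seq=200 -> in-order

Answer: no no yes yes yes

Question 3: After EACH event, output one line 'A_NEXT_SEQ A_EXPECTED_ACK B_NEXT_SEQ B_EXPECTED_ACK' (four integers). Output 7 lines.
94 200 200 0
151 200 200 0
171 200 200 0
171 200 200 171
321 200 200 321
321 200 200 321
321 308 308 321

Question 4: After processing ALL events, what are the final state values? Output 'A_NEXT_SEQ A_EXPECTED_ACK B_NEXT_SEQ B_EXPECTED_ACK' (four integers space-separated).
Answer: 321 308 308 321

Derivation:
After event 0: A_seq=94 A_ack=200 B_seq=200 B_ack=0
After event 1: A_seq=151 A_ack=200 B_seq=200 B_ack=0
After event 2: A_seq=171 A_ack=200 B_seq=200 B_ack=0
After event 3: A_seq=171 A_ack=200 B_seq=200 B_ack=171
After event 4: A_seq=321 A_ack=200 B_seq=200 B_ack=321
After event 5: A_seq=321 A_ack=200 B_seq=200 B_ack=321
After event 6: A_seq=321 A_ack=308 B_seq=308 B_ack=321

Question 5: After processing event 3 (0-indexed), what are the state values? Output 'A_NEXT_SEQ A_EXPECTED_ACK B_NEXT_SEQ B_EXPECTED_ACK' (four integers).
After event 0: A_seq=94 A_ack=200 B_seq=200 B_ack=0
After event 1: A_seq=151 A_ack=200 B_seq=200 B_ack=0
After event 2: A_seq=171 A_ack=200 B_seq=200 B_ack=0
After event 3: A_seq=171 A_ack=200 B_seq=200 B_ack=171

171 200 200 171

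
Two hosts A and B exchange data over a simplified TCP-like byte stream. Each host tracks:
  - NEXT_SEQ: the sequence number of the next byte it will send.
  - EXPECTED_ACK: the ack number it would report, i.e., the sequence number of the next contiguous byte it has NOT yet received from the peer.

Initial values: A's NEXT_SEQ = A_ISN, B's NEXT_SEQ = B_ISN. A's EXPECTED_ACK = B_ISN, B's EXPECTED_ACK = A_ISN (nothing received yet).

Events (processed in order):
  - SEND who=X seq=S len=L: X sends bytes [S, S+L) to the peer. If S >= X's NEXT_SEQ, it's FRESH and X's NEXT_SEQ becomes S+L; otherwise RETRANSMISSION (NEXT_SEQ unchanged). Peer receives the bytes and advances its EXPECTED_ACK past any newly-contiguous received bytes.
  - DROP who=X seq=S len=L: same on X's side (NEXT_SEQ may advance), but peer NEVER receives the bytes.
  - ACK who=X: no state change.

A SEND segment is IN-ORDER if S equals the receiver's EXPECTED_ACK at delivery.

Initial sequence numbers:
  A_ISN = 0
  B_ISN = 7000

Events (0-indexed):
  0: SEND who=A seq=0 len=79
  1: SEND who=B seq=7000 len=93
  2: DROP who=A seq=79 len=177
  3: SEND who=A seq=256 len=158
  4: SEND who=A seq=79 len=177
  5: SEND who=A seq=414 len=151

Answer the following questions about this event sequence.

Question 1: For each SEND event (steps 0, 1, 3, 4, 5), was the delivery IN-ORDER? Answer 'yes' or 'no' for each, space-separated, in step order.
Step 0: SEND seq=0 -> in-order
Step 1: SEND seq=7000 -> in-order
Step 3: SEND seq=256 -> out-of-order
Step 4: SEND seq=79 -> in-order
Step 5: SEND seq=414 -> in-order

Answer: yes yes no yes yes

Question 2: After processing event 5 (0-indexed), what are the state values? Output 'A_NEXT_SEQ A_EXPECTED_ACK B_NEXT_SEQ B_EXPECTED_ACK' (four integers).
After event 0: A_seq=79 A_ack=7000 B_seq=7000 B_ack=79
After event 1: A_seq=79 A_ack=7093 B_seq=7093 B_ack=79
After event 2: A_seq=256 A_ack=7093 B_seq=7093 B_ack=79
After event 3: A_seq=414 A_ack=7093 B_seq=7093 B_ack=79
After event 4: A_seq=414 A_ack=7093 B_seq=7093 B_ack=414
After event 5: A_seq=565 A_ack=7093 B_seq=7093 B_ack=565

565 7093 7093 565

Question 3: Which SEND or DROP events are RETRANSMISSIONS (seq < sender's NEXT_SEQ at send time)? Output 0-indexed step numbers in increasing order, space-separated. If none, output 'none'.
Answer: 4

Derivation:
Step 0: SEND seq=0 -> fresh
Step 1: SEND seq=7000 -> fresh
Step 2: DROP seq=79 -> fresh
Step 3: SEND seq=256 -> fresh
Step 4: SEND seq=79 -> retransmit
Step 5: SEND seq=414 -> fresh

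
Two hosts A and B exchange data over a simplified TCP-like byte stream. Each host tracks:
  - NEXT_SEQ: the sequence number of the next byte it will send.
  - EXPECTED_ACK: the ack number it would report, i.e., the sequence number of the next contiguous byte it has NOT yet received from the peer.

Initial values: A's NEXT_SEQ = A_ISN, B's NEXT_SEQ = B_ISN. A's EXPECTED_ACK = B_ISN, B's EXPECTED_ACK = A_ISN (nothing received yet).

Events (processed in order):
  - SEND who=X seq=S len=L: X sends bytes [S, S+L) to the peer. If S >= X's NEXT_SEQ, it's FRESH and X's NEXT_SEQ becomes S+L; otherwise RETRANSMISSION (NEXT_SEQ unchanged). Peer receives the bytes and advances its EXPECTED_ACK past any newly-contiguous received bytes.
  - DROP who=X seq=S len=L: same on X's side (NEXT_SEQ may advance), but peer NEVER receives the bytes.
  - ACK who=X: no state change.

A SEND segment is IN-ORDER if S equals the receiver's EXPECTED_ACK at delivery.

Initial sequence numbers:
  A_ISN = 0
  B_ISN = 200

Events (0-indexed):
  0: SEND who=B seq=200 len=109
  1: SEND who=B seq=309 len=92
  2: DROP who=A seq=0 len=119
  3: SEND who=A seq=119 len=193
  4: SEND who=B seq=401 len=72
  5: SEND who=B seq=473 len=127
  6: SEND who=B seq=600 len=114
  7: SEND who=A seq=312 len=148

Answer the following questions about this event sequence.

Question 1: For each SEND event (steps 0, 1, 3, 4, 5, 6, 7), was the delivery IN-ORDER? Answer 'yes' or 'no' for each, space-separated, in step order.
Step 0: SEND seq=200 -> in-order
Step 1: SEND seq=309 -> in-order
Step 3: SEND seq=119 -> out-of-order
Step 4: SEND seq=401 -> in-order
Step 5: SEND seq=473 -> in-order
Step 6: SEND seq=600 -> in-order
Step 7: SEND seq=312 -> out-of-order

Answer: yes yes no yes yes yes no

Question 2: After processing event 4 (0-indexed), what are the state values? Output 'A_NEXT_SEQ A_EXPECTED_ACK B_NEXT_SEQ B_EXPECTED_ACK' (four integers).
After event 0: A_seq=0 A_ack=309 B_seq=309 B_ack=0
After event 1: A_seq=0 A_ack=401 B_seq=401 B_ack=0
After event 2: A_seq=119 A_ack=401 B_seq=401 B_ack=0
After event 3: A_seq=312 A_ack=401 B_seq=401 B_ack=0
After event 4: A_seq=312 A_ack=473 B_seq=473 B_ack=0

312 473 473 0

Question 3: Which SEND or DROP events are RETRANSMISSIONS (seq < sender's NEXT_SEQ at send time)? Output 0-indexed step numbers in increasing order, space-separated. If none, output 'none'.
Step 0: SEND seq=200 -> fresh
Step 1: SEND seq=309 -> fresh
Step 2: DROP seq=0 -> fresh
Step 3: SEND seq=119 -> fresh
Step 4: SEND seq=401 -> fresh
Step 5: SEND seq=473 -> fresh
Step 6: SEND seq=600 -> fresh
Step 7: SEND seq=312 -> fresh

Answer: none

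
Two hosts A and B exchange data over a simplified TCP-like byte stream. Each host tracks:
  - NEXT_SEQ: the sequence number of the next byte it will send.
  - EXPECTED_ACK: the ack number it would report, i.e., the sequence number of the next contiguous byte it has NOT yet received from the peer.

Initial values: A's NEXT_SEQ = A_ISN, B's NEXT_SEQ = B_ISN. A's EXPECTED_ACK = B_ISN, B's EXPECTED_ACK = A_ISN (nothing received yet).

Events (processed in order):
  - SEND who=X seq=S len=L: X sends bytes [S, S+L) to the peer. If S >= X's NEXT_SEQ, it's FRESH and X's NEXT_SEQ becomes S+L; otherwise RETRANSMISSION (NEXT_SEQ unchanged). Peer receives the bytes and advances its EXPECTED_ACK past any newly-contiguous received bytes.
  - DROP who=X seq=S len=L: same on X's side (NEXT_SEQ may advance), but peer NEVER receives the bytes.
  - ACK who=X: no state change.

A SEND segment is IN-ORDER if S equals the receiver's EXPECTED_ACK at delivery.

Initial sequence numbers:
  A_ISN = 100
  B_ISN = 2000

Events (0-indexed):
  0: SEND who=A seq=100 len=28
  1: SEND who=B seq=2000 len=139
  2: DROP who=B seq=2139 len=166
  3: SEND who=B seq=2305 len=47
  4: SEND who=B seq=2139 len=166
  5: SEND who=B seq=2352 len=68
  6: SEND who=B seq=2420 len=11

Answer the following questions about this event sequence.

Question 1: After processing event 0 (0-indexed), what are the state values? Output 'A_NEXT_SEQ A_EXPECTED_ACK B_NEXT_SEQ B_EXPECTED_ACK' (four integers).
After event 0: A_seq=128 A_ack=2000 B_seq=2000 B_ack=128

128 2000 2000 128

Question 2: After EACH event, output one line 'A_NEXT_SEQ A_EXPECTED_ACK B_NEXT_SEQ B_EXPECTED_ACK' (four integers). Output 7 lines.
128 2000 2000 128
128 2139 2139 128
128 2139 2305 128
128 2139 2352 128
128 2352 2352 128
128 2420 2420 128
128 2431 2431 128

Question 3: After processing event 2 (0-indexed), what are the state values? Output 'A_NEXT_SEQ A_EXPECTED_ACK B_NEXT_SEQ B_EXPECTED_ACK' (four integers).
After event 0: A_seq=128 A_ack=2000 B_seq=2000 B_ack=128
After event 1: A_seq=128 A_ack=2139 B_seq=2139 B_ack=128
After event 2: A_seq=128 A_ack=2139 B_seq=2305 B_ack=128

128 2139 2305 128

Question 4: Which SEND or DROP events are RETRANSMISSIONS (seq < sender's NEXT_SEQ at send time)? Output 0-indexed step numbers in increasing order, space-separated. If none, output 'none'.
Answer: 4

Derivation:
Step 0: SEND seq=100 -> fresh
Step 1: SEND seq=2000 -> fresh
Step 2: DROP seq=2139 -> fresh
Step 3: SEND seq=2305 -> fresh
Step 4: SEND seq=2139 -> retransmit
Step 5: SEND seq=2352 -> fresh
Step 6: SEND seq=2420 -> fresh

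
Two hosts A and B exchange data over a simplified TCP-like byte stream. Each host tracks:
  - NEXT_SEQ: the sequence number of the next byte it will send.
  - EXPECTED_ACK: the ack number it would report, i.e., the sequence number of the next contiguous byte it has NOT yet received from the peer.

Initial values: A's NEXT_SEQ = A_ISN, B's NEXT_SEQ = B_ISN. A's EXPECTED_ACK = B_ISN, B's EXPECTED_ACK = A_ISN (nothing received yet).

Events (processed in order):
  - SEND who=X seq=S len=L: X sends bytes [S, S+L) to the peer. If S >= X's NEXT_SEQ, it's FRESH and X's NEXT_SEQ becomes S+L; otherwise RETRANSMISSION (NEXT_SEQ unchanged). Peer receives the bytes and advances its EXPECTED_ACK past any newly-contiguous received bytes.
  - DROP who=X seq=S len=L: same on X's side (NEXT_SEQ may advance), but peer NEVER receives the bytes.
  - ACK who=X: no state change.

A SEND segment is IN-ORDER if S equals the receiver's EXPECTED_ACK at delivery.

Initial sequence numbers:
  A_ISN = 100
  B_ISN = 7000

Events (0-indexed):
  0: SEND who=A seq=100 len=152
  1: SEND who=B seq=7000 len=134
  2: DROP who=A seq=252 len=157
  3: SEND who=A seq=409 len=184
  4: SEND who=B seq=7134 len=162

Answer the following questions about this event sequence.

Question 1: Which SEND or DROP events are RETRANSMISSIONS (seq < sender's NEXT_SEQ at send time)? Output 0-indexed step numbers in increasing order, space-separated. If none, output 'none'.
Step 0: SEND seq=100 -> fresh
Step 1: SEND seq=7000 -> fresh
Step 2: DROP seq=252 -> fresh
Step 3: SEND seq=409 -> fresh
Step 4: SEND seq=7134 -> fresh

Answer: none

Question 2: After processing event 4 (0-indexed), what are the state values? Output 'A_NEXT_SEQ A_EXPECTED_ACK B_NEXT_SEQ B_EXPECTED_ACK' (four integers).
After event 0: A_seq=252 A_ack=7000 B_seq=7000 B_ack=252
After event 1: A_seq=252 A_ack=7134 B_seq=7134 B_ack=252
After event 2: A_seq=409 A_ack=7134 B_seq=7134 B_ack=252
After event 3: A_seq=593 A_ack=7134 B_seq=7134 B_ack=252
After event 4: A_seq=593 A_ack=7296 B_seq=7296 B_ack=252

593 7296 7296 252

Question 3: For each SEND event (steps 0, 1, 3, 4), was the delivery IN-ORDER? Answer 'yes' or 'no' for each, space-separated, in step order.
Answer: yes yes no yes

Derivation:
Step 0: SEND seq=100 -> in-order
Step 1: SEND seq=7000 -> in-order
Step 3: SEND seq=409 -> out-of-order
Step 4: SEND seq=7134 -> in-order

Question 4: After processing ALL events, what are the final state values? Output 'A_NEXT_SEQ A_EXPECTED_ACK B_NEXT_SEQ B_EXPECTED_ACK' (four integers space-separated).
After event 0: A_seq=252 A_ack=7000 B_seq=7000 B_ack=252
After event 1: A_seq=252 A_ack=7134 B_seq=7134 B_ack=252
After event 2: A_seq=409 A_ack=7134 B_seq=7134 B_ack=252
After event 3: A_seq=593 A_ack=7134 B_seq=7134 B_ack=252
After event 4: A_seq=593 A_ack=7296 B_seq=7296 B_ack=252

Answer: 593 7296 7296 252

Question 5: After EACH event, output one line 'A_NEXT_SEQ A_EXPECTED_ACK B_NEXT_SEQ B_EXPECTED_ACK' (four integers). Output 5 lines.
252 7000 7000 252
252 7134 7134 252
409 7134 7134 252
593 7134 7134 252
593 7296 7296 252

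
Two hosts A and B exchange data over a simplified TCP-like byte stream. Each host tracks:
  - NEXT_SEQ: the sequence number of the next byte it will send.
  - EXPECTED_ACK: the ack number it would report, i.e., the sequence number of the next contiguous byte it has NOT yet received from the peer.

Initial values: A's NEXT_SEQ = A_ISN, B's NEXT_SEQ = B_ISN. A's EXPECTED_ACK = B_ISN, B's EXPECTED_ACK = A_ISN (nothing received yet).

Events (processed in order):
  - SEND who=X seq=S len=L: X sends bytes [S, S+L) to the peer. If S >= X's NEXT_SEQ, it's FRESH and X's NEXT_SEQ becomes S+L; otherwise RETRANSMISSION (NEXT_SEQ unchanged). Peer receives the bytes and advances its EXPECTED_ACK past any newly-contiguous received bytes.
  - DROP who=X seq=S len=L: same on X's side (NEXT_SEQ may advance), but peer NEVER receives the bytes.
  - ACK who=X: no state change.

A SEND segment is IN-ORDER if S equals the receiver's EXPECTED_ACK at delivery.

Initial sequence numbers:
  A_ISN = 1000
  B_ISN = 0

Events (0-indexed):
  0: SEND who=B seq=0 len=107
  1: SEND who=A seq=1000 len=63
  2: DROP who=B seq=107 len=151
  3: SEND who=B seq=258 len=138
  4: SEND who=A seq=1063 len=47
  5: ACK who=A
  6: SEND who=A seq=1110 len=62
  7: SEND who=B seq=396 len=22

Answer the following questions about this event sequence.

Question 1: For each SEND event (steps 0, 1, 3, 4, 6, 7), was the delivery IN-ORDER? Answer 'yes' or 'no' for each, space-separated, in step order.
Answer: yes yes no yes yes no

Derivation:
Step 0: SEND seq=0 -> in-order
Step 1: SEND seq=1000 -> in-order
Step 3: SEND seq=258 -> out-of-order
Step 4: SEND seq=1063 -> in-order
Step 6: SEND seq=1110 -> in-order
Step 7: SEND seq=396 -> out-of-order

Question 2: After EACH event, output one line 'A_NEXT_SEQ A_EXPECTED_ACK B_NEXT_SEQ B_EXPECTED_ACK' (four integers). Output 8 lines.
1000 107 107 1000
1063 107 107 1063
1063 107 258 1063
1063 107 396 1063
1110 107 396 1110
1110 107 396 1110
1172 107 396 1172
1172 107 418 1172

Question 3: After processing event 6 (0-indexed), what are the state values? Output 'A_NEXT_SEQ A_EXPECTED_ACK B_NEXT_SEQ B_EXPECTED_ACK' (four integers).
After event 0: A_seq=1000 A_ack=107 B_seq=107 B_ack=1000
After event 1: A_seq=1063 A_ack=107 B_seq=107 B_ack=1063
After event 2: A_seq=1063 A_ack=107 B_seq=258 B_ack=1063
After event 3: A_seq=1063 A_ack=107 B_seq=396 B_ack=1063
After event 4: A_seq=1110 A_ack=107 B_seq=396 B_ack=1110
After event 5: A_seq=1110 A_ack=107 B_seq=396 B_ack=1110
After event 6: A_seq=1172 A_ack=107 B_seq=396 B_ack=1172

1172 107 396 1172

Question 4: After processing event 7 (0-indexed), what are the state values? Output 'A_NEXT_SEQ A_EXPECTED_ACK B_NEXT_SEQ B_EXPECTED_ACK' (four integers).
After event 0: A_seq=1000 A_ack=107 B_seq=107 B_ack=1000
After event 1: A_seq=1063 A_ack=107 B_seq=107 B_ack=1063
After event 2: A_seq=1063 A_ack=107 B_seq=258 B_ack=1063
After event 3: A_seq=1063 A_ack=107 B_seq=396 B_ack=1063
After event 4: A_seq=1110 A_ack=107 B_seq=396 B_ack=1110
After event 5: A_seq=1110 A_ack=107 B_seq=396 B_ack=1110
After event 6: A_seq=1172 A_ack=107 B_seq=396 B_ack=1172
After event 7: A_seq=1172 A_ack=107 B_seq=418 B_ack=1172

1172 107 418 1172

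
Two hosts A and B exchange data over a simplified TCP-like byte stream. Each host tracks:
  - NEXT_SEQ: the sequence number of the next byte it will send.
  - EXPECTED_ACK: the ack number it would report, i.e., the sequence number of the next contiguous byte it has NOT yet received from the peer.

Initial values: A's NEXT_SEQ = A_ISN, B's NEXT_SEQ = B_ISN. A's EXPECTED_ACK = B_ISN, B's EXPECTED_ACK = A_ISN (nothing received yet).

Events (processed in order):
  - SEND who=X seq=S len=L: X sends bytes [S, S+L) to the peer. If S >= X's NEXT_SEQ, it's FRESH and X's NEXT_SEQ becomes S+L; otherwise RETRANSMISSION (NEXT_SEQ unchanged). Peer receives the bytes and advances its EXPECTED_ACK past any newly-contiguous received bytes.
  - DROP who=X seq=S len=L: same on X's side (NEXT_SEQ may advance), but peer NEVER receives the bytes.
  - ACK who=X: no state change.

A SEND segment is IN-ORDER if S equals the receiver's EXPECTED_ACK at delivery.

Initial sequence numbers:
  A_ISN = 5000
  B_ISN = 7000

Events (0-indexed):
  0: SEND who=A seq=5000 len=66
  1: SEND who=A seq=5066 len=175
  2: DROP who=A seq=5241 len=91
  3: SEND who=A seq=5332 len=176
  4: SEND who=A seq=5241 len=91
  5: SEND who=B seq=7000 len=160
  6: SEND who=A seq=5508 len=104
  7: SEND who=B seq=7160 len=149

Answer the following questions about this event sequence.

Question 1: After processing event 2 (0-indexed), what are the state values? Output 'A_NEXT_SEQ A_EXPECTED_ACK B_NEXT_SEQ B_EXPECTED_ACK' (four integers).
After event 0: A_seq=5066 A_ack=7000 B_seq=7000 B_ack=5066
After event 1: A_seq=5241 A_ack=7000 B_seq=7000 B_ack=5241
After event 2: A_seq=5332 A_ack=7000 B_seq=7000 B_ack=5241

5332 7000 7000 5241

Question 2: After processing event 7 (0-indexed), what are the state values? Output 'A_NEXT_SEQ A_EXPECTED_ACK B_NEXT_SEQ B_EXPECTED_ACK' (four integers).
After event 0: A_seq=5066 A_ack=7000 B_seq=7000 B_ack=5066
After event 1: A_seq=5241 A_ack=7000 B_seq=7000 B_ack=5241
After event 2: A_seq=5332 A_ack=7000 B_seq=7000 B_ack=5241
After event 3: A_seq=5508 A_ack=7000 B_seq=7000 B_ack=5241
After event 4: A_seq=5508 A_ack=7000 B_seq=7000 B_ack=5508
After event 5: A_seq=5508 A_ack=7160 B_seq=7160 B_ack=5508
After event 6: A_seq=5612 A_ack=7160 B_seq=7160 B_ack=5612
After event 7: A_seq=5612 A_ack=7309 B_seq=7309 B_ack=5612

5612 7309 7309 5612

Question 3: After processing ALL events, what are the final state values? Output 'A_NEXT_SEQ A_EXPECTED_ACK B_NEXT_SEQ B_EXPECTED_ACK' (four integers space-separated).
Answer: 5612 7309 7309 5612

Derivation:
After event 0: A_seq=5066 A_ack=7000 B_seq=7000 B_ack=5066
After event 1: A_seq=5241 A_ack=7000 B_seq=7000 B_ack=5241
After event 2: A_seq=5332 A_ack=7000 B_seq=7000 B_ack=5241
After event 3: A_seq=5508 A_ack=7000 B_seq=7000 B_ack=5241
After event 4: A_seq=5508 A_ack=7000 B_seq=7000 B_ack=5508
After event 5: A_seq=5508 A_ack=7160 B_seq=7160 B_ack=5508
After event 6: A_seq=5612 A_ack=7160 B_seq=7160 B_ack=5612
After event 7: A_seq=5612 A_ack=7309 B_seq=7309 B_ack=5612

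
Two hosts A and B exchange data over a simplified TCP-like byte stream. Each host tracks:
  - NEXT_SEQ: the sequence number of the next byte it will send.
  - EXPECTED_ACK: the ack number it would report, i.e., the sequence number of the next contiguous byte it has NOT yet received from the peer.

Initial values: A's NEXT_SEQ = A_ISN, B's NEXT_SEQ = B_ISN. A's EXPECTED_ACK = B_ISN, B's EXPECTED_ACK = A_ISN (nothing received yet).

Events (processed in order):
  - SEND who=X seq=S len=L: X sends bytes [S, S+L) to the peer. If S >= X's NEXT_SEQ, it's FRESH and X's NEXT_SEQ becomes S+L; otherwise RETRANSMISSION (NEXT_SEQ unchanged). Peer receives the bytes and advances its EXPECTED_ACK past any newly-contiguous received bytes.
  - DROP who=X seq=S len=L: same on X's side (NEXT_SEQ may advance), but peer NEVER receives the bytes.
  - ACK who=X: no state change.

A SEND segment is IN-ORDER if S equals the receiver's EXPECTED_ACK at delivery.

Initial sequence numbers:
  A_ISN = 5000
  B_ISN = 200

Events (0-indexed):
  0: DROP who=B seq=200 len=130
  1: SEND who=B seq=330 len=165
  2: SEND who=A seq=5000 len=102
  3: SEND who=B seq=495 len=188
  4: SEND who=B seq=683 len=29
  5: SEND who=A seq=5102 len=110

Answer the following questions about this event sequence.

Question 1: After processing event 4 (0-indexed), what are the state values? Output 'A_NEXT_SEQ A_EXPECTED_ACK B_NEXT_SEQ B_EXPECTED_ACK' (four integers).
After event 0: A_seq=5000 A_ack=200 B_seq=330 B_ack=5000
After event 1: A_seq=5000 A_ack=200 B_seq=495 B_ack=5000
After event 2: A_seq=5102 A_ack=200 B_seq=495 B_ack=5102
After event 3: A_seq=5102 A_ack=200 B_seq=683 B_ack=5102
After event 4: A_seq=5102 A_ack=200 B_seq=712 B_ack=5102

5102 200 712 5102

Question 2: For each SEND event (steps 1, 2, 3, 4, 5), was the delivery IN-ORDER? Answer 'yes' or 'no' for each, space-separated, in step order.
Step 1: SEND seq=330 -> out-of-order
Step 2: SEND seq=5000 -> in-order
Step 3: SEND seq=495 -> out-of-order
Step 4: SEND seq=683 -> out-of-order
Step 5: SEND seq=5102 -> in-order

Answer: no yes no no yes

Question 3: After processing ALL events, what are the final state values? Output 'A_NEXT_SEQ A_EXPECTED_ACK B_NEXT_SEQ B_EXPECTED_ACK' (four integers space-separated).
Answer: 5212 200 712 5212

Derivation:
After event 0: A_seq=5000 A_ack=200 B_seq=330 B_ack=5000
After event 1: A_seq=5000 A_ack=200 B_seq=495 B_ack=5000
After event 2: A_seq=5102 A_ack=200 B_seq=495 B_ack=5102
After event 3: A_seq=5102 A_ack=200 B_seq=683 B_ack=5102
After event 4: A_seq=5102 A_ack=200 B_seq=712 B_ack=5102
After event 5: A_seq=5212 A_ack=200 B_seq=712 B_ack=5212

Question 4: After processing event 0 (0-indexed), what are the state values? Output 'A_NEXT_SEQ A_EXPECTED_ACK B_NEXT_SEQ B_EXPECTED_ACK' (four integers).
After event 0: A_seq=5000 A_ack=200 B_seq=330 B_ack=5000

5000 200 330 5000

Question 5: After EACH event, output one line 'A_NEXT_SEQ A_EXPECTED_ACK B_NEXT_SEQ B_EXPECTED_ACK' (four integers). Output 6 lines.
5000 200 330 5000
5000 200 495 5000
5102 200 495 5102
5102 200 683 5102
5102 200 712 5102
5212 200 712 5212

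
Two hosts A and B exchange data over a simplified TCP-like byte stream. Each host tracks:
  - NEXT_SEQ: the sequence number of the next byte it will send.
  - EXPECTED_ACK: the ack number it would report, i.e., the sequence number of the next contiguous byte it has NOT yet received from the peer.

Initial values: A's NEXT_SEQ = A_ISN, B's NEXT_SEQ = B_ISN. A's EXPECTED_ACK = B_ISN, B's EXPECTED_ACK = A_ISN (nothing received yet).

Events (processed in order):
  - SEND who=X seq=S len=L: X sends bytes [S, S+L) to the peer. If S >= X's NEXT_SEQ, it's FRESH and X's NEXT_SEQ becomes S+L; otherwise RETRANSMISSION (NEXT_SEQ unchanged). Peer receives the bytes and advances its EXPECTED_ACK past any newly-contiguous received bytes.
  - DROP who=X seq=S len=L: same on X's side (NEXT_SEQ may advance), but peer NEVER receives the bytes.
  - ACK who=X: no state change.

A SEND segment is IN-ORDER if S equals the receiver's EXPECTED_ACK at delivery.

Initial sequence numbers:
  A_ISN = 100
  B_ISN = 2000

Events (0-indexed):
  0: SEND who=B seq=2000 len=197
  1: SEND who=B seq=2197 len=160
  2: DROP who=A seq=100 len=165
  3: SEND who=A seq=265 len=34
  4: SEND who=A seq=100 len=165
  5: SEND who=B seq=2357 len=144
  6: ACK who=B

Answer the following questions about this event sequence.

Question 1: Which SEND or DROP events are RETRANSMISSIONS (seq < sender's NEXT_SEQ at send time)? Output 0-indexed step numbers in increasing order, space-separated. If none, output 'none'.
Step 0: SEND seq=2000 -> fresh
Step 1: SEND seq=2197 -> fresh
Step 2: DROP seq=100 -> fresh
Step 3: SEND seq=265 -> fresh
Step 4: SEND seq=100 -> retransmit
Step 5: SEND seq=2357 -> fresh

Answer: 4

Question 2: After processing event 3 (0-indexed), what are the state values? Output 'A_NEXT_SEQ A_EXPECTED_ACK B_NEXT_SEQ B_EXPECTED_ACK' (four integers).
After event 0: A_seq=100 A_ack=2197 B_seq=2197 B_ack=100
After event 1: A_seq=100 A_ack=2357 B_seq=2357 B_ack=100
After event 2: A_seq=265 A_ack=2357 B_seq=2357 B_ack=100
After event 3: A_seq=299 A_ack=2357 B_seq=2357 B_ack=100

299 2357 2357 100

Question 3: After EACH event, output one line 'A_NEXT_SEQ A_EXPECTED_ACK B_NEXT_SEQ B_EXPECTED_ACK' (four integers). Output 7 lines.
100 2197 2197 100
100 2357 2357 100
265 2357 2357 100
299 2357 2357 100
299 2357 2357 299
299 2501 2501 299
299 2501 2501 299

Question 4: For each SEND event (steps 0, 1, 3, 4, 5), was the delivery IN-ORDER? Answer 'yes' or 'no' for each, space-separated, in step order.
Answer: yes yes no yes yes

Derivation:
Step 0: SEND seq=2000 -> in-order
Step 1: SEND seq=2197 -> in-order
Step 3: SEND seq=265 -> out-of-order
Step 4: SEND seq=100 -> in-order
Step 5: SEND seq=2357 -> in-order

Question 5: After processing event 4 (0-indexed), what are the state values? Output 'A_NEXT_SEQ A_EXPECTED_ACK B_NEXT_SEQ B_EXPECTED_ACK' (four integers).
After event 0: A_seq=100 A_ack=2197 B_seq=2197 B_ack=100
After event 1: A_seq=100 A_ack=2357 B_seq=2357 B_ack=100
After event 2: A_seq=265 A_ack=2357 B_seq=2357 B_ack=100
After event 3: A_seq=299 A_ack=2357 B_seq=2357 B_ack=100
After event 4: A_seq=299 A_ack=2357 B_seq=2357 B_ack=299

299 2357 2357 299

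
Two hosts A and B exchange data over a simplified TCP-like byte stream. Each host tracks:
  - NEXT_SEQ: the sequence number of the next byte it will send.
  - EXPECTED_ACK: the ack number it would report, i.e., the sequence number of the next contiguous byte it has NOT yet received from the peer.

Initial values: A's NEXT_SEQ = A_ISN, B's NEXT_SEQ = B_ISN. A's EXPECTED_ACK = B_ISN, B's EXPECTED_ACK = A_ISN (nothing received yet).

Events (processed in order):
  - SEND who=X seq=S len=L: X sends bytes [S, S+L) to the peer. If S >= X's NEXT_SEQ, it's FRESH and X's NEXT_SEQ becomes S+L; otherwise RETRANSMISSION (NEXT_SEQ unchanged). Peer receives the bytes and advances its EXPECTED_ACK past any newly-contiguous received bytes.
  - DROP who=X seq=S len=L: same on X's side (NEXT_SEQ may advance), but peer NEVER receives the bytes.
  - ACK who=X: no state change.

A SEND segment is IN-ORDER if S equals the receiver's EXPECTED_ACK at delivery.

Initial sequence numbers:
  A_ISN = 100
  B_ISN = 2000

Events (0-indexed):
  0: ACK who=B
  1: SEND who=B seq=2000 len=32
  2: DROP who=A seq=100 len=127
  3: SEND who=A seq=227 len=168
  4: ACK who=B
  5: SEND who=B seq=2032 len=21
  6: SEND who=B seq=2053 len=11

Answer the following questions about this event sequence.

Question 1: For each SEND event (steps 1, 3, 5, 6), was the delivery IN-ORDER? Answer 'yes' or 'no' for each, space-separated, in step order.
Answer: yes no yes yes

Derivation:
Step 1: SEND seq=2000 -> in-order
Step 3: SEND seq=227 -> out-of-order
Step 5: SEND seq=2032 -> in-order
Step 6: SEND seq=2053 -> in-order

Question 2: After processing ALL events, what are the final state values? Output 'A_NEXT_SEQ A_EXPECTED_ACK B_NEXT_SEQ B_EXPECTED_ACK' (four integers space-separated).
After event 0: A_seq=100 A_ack=2000 B_seq=2000 B_ack=100
After event 1: A_seq=100 A_ack=2032 B_seq=2032 B_ack=100
After event 2: A_seq=227 A_ack=2032 B_seq=2032 B_ack=100
After event 3: A_seq=395 A_ack=2032 B_seq=2032 B_ack=100
After event 4: A_seq=395 A_ack=2032 B_seq=2032 B_ack=100
After event 5: A_seq=395 A_ack=2053 B_seq=2053 B_ack=100
After event 6: A_seq=395 A_ack=2064 B_seq=2064 B_ack=100

Answer: 395 2064 2064 100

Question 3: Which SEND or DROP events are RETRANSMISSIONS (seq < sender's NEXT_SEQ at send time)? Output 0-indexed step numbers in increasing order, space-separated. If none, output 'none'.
Step 1: SEND seq=2000 -> fresh
Step 2: DROP seq=100 -> fresh
Step 3: SEND seq=227 -> fresh
Step 5: SEND seq=2032 -> fresh
Step 6: SEND seq=2053 -> fresh

Answer: none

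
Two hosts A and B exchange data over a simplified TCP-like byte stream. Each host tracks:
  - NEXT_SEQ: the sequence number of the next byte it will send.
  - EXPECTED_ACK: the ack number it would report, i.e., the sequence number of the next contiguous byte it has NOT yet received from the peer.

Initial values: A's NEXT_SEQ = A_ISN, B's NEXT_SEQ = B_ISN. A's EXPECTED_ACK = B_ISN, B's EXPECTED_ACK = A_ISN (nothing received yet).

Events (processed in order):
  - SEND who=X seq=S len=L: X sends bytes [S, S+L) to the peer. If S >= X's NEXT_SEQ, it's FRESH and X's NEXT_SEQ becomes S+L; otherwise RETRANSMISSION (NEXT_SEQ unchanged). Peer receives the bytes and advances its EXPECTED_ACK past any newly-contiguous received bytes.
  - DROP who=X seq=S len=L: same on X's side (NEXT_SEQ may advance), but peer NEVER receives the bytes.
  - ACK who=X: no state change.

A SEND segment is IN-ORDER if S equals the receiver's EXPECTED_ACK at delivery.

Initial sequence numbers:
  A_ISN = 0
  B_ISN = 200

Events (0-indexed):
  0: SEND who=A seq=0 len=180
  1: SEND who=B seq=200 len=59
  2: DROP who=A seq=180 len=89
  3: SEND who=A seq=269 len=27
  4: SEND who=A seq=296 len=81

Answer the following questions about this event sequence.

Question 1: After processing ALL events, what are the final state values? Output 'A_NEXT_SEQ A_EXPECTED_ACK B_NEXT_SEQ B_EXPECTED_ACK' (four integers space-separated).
After event 0: A_seq=180 A_ack=200 B_seq=200 B_ack=180
After event 1: A_seq=180 A_ack=259 B_seq=259 B_ack=180
After event 2: A_seq=269 A_ack=259 B_seq=259 B_ack=180
After event 3: A_seq=296 A_ack=259 B_seq=259 B_ack=180
After event 4: A_seq=377 A_ack=259 B_seq=259 B_ack=180

Answer: 377 259 259 180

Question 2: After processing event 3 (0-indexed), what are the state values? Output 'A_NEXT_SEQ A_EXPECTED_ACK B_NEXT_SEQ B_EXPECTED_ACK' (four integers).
After event 0: A_seq=180 A_ack=200 B_seq=200 B_ack=180
After event 1: A_seq=180 A_ack=259 B_seq=259 B_ack=180
After event 2: A_seq=269 A_ack=259 B_seq=259 B_ack=180
After event 3: A_seq=296 A_ack=259 B_seq=259 B_ack=180

296 259 259 180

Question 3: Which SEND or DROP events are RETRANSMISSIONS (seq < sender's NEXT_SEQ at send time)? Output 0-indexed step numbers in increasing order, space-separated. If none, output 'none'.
Answer: none

Derivation:
Step 0: SEND seq=0 -> fresh
Step 1: SEND seq=200 -> fresh
Step 2: DROP seq=180 -> fresh
Step 3: SEND seq=269 -> fresh
Step 4: SEND seq=296 -> fresh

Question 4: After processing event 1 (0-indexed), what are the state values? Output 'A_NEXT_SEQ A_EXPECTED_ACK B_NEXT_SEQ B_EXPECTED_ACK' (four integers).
After event 0: A_seq=180 A_ack=200 B_seq=200 B_ack=180
After event 1: A_seq=180 A_ack=259 B_seq=259 B_ack=180

180 259 259 180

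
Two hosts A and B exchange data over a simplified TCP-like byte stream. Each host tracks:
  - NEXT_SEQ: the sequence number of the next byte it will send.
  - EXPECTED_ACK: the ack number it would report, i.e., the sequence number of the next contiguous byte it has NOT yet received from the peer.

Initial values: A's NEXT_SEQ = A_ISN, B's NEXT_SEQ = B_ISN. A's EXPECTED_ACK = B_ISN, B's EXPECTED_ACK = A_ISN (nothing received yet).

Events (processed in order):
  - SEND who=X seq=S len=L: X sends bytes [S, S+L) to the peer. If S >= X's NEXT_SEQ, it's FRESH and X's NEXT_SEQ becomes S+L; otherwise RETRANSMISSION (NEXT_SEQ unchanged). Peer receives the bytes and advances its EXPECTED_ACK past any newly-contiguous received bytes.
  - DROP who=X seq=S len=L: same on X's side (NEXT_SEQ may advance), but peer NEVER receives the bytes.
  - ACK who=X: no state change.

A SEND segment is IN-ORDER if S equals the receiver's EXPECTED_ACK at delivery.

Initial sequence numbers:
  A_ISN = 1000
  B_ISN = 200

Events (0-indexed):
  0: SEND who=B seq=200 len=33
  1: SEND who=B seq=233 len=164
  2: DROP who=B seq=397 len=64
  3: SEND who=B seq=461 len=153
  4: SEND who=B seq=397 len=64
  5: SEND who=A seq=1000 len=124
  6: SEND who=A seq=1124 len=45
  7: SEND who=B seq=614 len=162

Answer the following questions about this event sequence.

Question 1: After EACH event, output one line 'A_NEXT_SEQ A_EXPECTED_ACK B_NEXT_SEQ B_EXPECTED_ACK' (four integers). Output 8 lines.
1000 233 233 1000
1000 397 397 1000
1000 397 461 1000
1000 397 614 1000
1000 614 614 1000
1124 614 614 1124
1169 614 614 1169
1169 776 776 1169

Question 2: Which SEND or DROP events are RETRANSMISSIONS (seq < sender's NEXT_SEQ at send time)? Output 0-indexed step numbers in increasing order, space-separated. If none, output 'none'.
Answer: 4

Derivation:
Step 0: SEND seq=200 -> fresh
Step 1: SEND seq=233 -> fresh
Step 2: DROP seq=397 -> fresh
Step 3: SEND seq=461 -> fresh
Step 4: SEND seq=397 -> retransmit
Step 5: SEND seq=1000 -> fresh
Step 6: SEND seq=1124 -> fresh
Step 7: SEND seq=614 -> fresh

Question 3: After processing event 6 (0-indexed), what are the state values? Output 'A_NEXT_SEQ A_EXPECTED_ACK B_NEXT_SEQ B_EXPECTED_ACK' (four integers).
After event 0: A_seq=1000 A_ack=233 B_seq=233 B_ack=1000
After event 1: A_seq=1000 A_ack=397 B_seq=397 B_ack=1000
After event 2: A_seq=1000 A_ack=397 B_seq=461 B_ack=1000
After event 3: A_seq=1000 A_ack=397 B_seq=614 B_ack=1000
After event 4: A_seq=1000 A_ack=614 B_seq=614 B_ack=1000
After event 5: A_seq=1124 A_ack=614 B_seq=614 B_ack=1124
After event 6: A_seq=1169 A_ack=614 B_seq=614 B_ack=1169

1169 614 614 1169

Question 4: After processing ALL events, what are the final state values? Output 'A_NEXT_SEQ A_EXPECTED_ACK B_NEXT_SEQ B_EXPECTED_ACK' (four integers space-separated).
After event 0: A_seq=1000 A_ack=233 B_seq=233 B_ack=1000
After event 1: A_seq=1000 A_ack=397 B_seq=397 B_ack=1000
After event 2: A_seq=1000 A_ack=397 B_seq=461 B_ack=1000
After event 3: A_seq=1000 A_ack=397 B_seq=614 B_ack=1000
After event 4: A_seq=1000 A_ack=614 B_seq=614 B_ack=1000
After event 5: A_seq=1124 A_ack=614 B_seq=614 B_ack=1124
After event 6: A_seq=1169 A_ack=614 B_seq=614 B_ack=1169
After event 7: A_seq=1169 A_ack=776 B_seq=776 B_ack=1169

Answer: 1169 776 776 1169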